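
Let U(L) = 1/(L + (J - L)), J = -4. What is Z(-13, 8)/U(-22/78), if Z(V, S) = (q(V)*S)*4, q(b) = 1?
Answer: -128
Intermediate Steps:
Z(V, S) = 4*S (Z(V, S) = (1*S)*4 = S*4 = 4*S)
U(L) = -¼ (U(L) = 1/(L + (-4 - L)) = 1/(-4) = -¼)
Z(-13, 8)/U(-22/78) = (4*8)/(-¼) = 32*(-4) = -128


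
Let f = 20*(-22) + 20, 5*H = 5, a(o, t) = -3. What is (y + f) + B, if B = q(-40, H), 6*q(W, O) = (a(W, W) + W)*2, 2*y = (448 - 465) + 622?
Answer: -791/6 ≈ -131.83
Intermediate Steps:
y = 605/2 (y = ((448 - 465) + 622)/2 = (-17 + 622)/2 = (1/2)*605 = 605/2 ≈ 302.50)
H = 1 (H = (1/5)*5 = 1)
q(W, O) = -1 + W/3 (q(W, O) = ((-3 + W)*2)/6 = (-6 + 2*W)/6 = -1 + W/3)
B = -43/3 (B = -1 + (1/3)*(-40) = -1 - 40/3 = -43/3 ≈ -14.333)
f = -420 (f = -440 + 20 = -420)
(y + f) + B = (605/2 - 420) - 43/3 = -235/2 - 43/3 = -791/6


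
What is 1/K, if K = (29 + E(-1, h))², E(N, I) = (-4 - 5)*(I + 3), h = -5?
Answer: 1/2209 ≈ 0.00045269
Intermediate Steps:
E(N, I) = -27 - 9*I (E(N, I) = -9*(3 + I) = -27 - 9*I)
K = 2209 (K = (29 + (-27 - 9*(-5)))² = (29 + (-27 + 45))² = (29 + 18)² = 47² = 2209)
1/K = 1/2209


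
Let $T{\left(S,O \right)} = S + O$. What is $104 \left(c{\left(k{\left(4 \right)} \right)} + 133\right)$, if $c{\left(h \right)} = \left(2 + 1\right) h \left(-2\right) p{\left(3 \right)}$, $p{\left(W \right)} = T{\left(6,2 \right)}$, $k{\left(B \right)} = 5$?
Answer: $-11128$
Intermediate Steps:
$T{\left(S,O \right)} = O + S$
$p{\left(W \right)} = 8$ ($p{\left(W \right)} = 2 + 6 = 8$)
$c{\left(h \right)} = - 48 h$ ($c{\left(h \right)} = \left(2 + 1\right) h \left(-2\right) 8 = 3 h \left(-2\right) 8 = - 6 h 8 = - 48 h$)
$104 \left(c{\left(k{\left(4 \right)} \right)} + 133\right) = 104 \left(\left(-48\right) 5 + 133\right) = 104 \left(-240 + 133\right) = 104 \left(-107\right) = -11128$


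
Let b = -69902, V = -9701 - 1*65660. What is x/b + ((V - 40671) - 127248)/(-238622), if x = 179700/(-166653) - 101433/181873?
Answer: 85908491794266515453/84261696594185277006 ≈ 1.0195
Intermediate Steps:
V = -75361 (V = -9701 - 65660 = -75361)
x = -16528897283/10103227023 (x = 179700*(-1/166653) - 101433*1/181873 = -59900/55551 - 101433/181873 = -16528897283/10103227023 ≈ -1.6360)
x/b + ((V - 40671) - 127248)/(-238622) = -16528897283/10103227023/(-69902) + ((-75361 - 40671) - 127248)/(-238622) = -16528897283/10103227023*(-1/69902) + (-116032 - 127248)*(-1/238622) = 16528897283/706235775361746 - 243280*(-1/238622) = 16528897283/706235775361746 + 121640/119311 = 85908491794266515453/84261696594185277006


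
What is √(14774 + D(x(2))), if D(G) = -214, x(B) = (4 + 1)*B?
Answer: 4*√910 ≈ 120.66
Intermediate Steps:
x(B) = 5*B
√(14774 + D(x(2))) = √(14774 - 214) = √14560 = 4*√910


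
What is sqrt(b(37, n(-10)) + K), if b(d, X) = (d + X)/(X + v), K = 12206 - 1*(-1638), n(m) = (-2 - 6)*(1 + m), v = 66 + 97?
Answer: sqrt(764560515)/235 ≈ 117.66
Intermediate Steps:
v = 163
n(m) = -8 - 8*m (n(m) = -8*(1 + m) = -8 - 8*m)
K = 13844 (K = 12206 + 1638 = 13844)
b(d, X) = (X + d)/(163 + X) (b(d, X) = (d + X)/(X + 163) = (X + d)/(163 + X))
sqrt(b(37, n(-10)) + K) = sqrt(((-8 - 8*(-10)) + 37)/(163 + (-8 - 8*(-10))) + 13844) = sqrt(((-8 + 80) + 37)/(163 + (-8 + 80)) + 13844) = sqrt((72 + 37)/(163 + 72) + 13844) = sqrt(109/235 + 13844) = sqrt(3253449/235) = sqrt(764560515)/235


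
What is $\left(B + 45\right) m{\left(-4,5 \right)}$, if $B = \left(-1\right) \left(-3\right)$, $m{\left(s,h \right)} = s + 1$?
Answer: $-144$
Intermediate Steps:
$m{\left(s,h \right)} = 1 + s$
$B = 3$
$\left(B + 45\right) m{\left(-4,5 \right)} = \left(3 + 45\right) \left(1 - 4\right) = 48 \left(-3\right) = -144$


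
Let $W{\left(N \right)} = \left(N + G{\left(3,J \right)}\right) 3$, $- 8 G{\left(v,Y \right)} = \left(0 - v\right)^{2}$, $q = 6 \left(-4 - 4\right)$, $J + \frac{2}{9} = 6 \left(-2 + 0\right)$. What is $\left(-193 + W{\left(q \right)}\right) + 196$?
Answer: $- \frac{1155}{8} \approx -144.38$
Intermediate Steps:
$J = - \frac{110}{9}$ ($J = - \frac{2}{9} + 6 \left(-2 + 0\right) = - \frac{2}{9} + 6 \left(-2\right) = - \frac{2}{9} - 12 = - \frac{110}{9} \approx -12.222$)
$q = -48$ ($q = 6 \left(-8\right) = -48$)
$G{\left(v,Y \right)} = - \frac{v^{2}}{8}$ ($G{\left(v,Y \right)} = - \frac{\left(0 - v\right)^{2}}{8} = - \frac{\left(- v\right)^{2}}{8} = - \frac{v^{2}}{8}$)
$W{\left(N \right)} = - \frac{27}{8} + 3 N$ ($W{\left(N \right)} = \left(N - \frac{3^{2}}{8}\right) 3 = \left(N - \frac{9}{8}\right) 3 = \left(- \frac{9}{8} + N\right) 3 = - \frac{27}{8} + 3 N$)
$\left(-193 + W{\left(q \right)}\right) + 196 = \left(-193 + \left(- \frac{27}{8} + 3 \left(-48\right)\right)\right) + 196 = \left(-193 - \frac{1179}{8}\right) + 196 = - \frac{2723}{8} + 196 = - \frac{1155}{8}$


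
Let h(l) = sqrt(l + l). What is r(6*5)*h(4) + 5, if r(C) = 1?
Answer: 5 + 2*sqrt(2) ≈ 7.8284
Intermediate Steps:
h(l) = sqrt(2)*sqrt(l) (h(l) = sqrt(2*l) = sqrt(2)*sqrt(l))
r(6*5)*h(4) + 5 = 1*(sqrt(2)*sqrt(4)) + 5 = 1*(sqrt(2)*2) + 5 = 1*(2*sqrt(2)) + 5 = 2*sqrt(2) + 5 = 5 + 2*sqrt(2)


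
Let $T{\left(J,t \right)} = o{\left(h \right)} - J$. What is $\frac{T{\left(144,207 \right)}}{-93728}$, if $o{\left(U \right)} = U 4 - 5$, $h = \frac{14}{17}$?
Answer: $\frac{2477}{1593376} \approx 0.0015546$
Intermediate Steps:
$h = \frac{14}{17}$ ($h = 14 \cdot \frac{1}{17} = \frac{14}{17} \approx 0.82353$)
$o{\left(U \right)} = -5 + 4 U$ ($o{\left(U \right)} = 4 U - 5 = -5 + 4 U$)
$T{\left(J,t \right)} = - \frac{29}{17} - J$ ($T{\left(J,t \right)} = \left(-5 + 4 \cdot \frac{14}{17}\right) - J = \left(-5 + \frac{56}{17}\right) - J = - \frac{29}{17} - J$)
$\frac{T{\left(144,207 \right)}}{-93728} = \frac{- \frac{29}{17} - 144}{-93728} = \left(- \frac{29}{17} - 144\right) \left(- \frac{1}{93728}\right) = \left(- \frac{2477}{17}\right) \left(- \frac{1}{93728}\right) = \frac{2477}{1593376}$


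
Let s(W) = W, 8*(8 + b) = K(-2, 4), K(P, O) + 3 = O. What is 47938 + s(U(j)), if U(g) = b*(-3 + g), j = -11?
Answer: 192193/4 ≈ 48048.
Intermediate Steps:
K(P, O) = -3 + O
b = -63/8 (b = -8 + (-3 + 4)/8 = -8 + (1/8)*1 = -8 + 1/8 = -63/8 ≈ -7.8750)
U(g) = 189/8 - 63*g/8 (U(g) = -63*(-3 + g)/8 = 189/8 - 63*g/8)
47938 + s(U(j)) = 47938 + (189/8 - 63/8*(-11)) = 47938 + (189/8 + 693/8) = 47938 + 441/4 = 192193/4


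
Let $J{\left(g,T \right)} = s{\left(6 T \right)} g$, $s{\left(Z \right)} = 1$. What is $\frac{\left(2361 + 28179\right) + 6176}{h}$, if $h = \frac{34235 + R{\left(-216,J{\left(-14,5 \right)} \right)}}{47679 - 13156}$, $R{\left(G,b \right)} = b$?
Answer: $\frac{1267546468}{34221} \approx 37040.0$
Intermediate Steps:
$J{\left(g,T \right)} = g$ ($J{\left(g,T \right)} = 1 g = g$)
$h = \frac{34221}{34523}$ ($h = \frac{34235 - 14}{47679 - 13156} = \frac{34221}{34523} \approx 0.99125$)
$\frac{\left(2361 + 28179\right) + 6176}{h} = \frac{\left(2361 + 28179\right) + 6176}{\frac{34221}{34523}} = \left(30540 + 6176\right) \frac{34523}{34221} = 36716 \cdot \frac{34523}{34221} = \frac{1267546468}{34221}$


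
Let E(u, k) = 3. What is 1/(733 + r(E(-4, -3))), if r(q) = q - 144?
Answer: 1/592 ≈ 0.0016892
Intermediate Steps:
r(q) = -144 + q
1/(733 + r(E(-4, -3))) = 1/(733 + (-144 + 3)) = 1/(733 - 141) = 1/592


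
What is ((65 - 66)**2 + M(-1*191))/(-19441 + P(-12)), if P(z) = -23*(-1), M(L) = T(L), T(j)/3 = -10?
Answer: 29/19418 ≈ 0.0014935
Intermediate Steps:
T(j) = -30 (T(j) = 3*(-10) = -30)
M(L) = -30
P(z) = 23
((65 - 66)**2 + M(-1*191))/(-19441 + P(-12)) = ((65 - 66)**2 - 30)/(-19441 + 23) = ((-1)**2 - 30)/(-19418) = (1 - 30)*(-1/19418) = -29*(-1/19418) = 29/19418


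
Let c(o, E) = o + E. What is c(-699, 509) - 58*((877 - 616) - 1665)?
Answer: 81242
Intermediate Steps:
c(o, E) = E + o
c(-699, 509) - 58*((877 - 616) - 1665) = (509 - 699) - 58*((877 - 616) - 1665) = -190 - 58*(261 - 1665) = -190 - 58*(-1404) = -190 + 81432 = 81242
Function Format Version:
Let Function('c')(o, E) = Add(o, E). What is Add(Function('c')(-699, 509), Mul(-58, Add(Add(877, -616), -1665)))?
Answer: 81242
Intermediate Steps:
Function('c')(o, E) = Add(E, o)
Add(Function('c')(-699, 509), Mul(-58, Add(Add(877, -616), -1665))) = Add(Add(509, -699), Mul(-58, Add(Add(877, -616), -1665))) = Add(-190, Mul(-58, Add(261, -1665))) = Add(-190, Mul(-58, -1404)) = Add(-190, 81432) = 81242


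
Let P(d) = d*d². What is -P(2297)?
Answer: -12119452073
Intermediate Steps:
P(d) = d³
-P(2297) = -1*2297³ = -1*12119452073 = -12119452073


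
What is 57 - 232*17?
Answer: -3887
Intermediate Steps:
57 - 232*17 = 57 - 58*68 = 57 - 3944 = -3887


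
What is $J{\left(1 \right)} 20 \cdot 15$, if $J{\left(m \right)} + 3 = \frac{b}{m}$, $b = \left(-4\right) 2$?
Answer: $-3300$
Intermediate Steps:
$b = -8$
$J{\left(m \right)} = -3 - \frac{8}{m}$
$J{\left(1 \right)} 20 \cdot 15 = \left(-3 - \frac{8}{1}\right) 20 \cdot 15 = \left(-3 - 8\right) 20 \cdot 15 = \left(-11\right) 20 \cdot 15 = \left(-220\right) 15 = -3300$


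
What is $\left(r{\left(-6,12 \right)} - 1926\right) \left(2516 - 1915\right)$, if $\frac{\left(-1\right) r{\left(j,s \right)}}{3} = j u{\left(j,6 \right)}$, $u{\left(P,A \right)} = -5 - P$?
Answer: $-1146708$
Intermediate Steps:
$r{\left(j,s \right)} = - 3 j \left(-5 - j\right)$
$\left(r{\left(-6,12 \right)} - 1926\right) \left(2516 - 1915\right) = \left(3 \left(-6\right) \left(5 - 6\right) - 1926\right) \left(2516 - 1915\right) = \left(3 \left(-6\right) \left(-1\right) - 1926\right) 601 = \left(18 - 1926\right) 601 = \left(-1908\right) 601 = -1146708$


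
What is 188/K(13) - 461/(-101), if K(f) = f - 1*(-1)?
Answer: 12721/707 ≈ 17.993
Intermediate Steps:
K(f) = 1 + f (K(f) = f + 1 = 1 + f)
188/K(13) - 461/(-101) = 188/(1 + 13) - 461/(-101) = 188/14 - 461*(-1/101) = 188*(1/14) + 461/101 = 94/7 + 461/101 = 12721/707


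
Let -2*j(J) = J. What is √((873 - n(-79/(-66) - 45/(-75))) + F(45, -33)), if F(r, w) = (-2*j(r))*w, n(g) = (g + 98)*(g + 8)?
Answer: I*√173119189/330 ≈ 39.871*I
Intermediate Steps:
n(g) = (8 + g)*(98 + g) (n(g) = (98 + g)*(8 + g) = (8 + g)*(98 + g))
j(J) = -J/2
F(r, w) = r*w (F(r, w) = (-(-1)*r)*w = r*w)
√((873 - n(-79/(-66) - 45/(-75))) + F(45, -33)) = √((873 - (784 + (-79/(-66) - 45/(-75))² + 106*(-79/(-66) - 45/(-75)))) + 45*(-33)) = √((873 - (784 + (-79*(-1/66) - 45*(-1/75))² + 106*(-79*(-1/66) - 45*(-1/75)))) - 1485) = √((873 - (784 + (79/66 + ⅗)² + 106*(79/66 + ⅗))) - 1485) = √((873 - (784 + (593/330)² + 106*(593/330))) - 1485) = √((873 - (784 + 351649/108900 + 31429/165)) - 1485) = √((873 - 1*106472389/108900) - 1485) = √((873 - 106472389/108900) - 1485) = √(-11402689/108900 - 1485) = √(-173119189/108900) = I*√173119189/330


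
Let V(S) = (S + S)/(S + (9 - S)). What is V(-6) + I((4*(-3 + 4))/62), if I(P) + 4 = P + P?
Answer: -484/93 ≈ -5.2043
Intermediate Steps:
V(S) = 2*S/9 (V(S) = (2*S)/9 = (2*S)*(⅑) = 2*S/9)
I(P) = -4 + 2*P (I(P) = -4 + (P + P) = -4 + 2*P)
V(-6) + I((4*(-3 + 4))/62) = (2/9)*(-6) + (-4 + 2*((4*(-3 + 4))/62)) = -4/3 + (-4 + 2*((4*1)*(1/62))) = -4/3 + (-4 + 2*(4*(1/62))) = -4/3 + (-4 + 2*(2/31)) = -4/3 + (-4 + 4/31) = -4/3 - 120/31 = -484/93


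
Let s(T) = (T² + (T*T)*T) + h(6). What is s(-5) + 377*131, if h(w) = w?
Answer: 49293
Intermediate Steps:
s(T) = 6 + T² + T³ (s(T) = (T² + (T*T)*T) + 6 = (T² + T²*T) + 6 = (T² + T³) + 6 = 6 + T² + T³)
s(-5) + 377*131 = (6 + (-5)² + (-5)³) + 377*131 = (6 + 25 - 125) + 49387 = -94 + 49387 = 49293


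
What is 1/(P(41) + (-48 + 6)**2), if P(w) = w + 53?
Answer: 1/1858 ≈ 0.00053821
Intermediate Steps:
P(w) = 53 + w
1/(P(41) + (-48 + 6)**2) = 1/((53 + 41) + (-48 + 6)**2) = 1/(94 + (-42)**2) = 1/(94 + 1764) = 1/1858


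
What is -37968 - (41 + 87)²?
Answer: -54352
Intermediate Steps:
-37968 - (41 + 87)² = -37968 - 1*128² = -37968 - 1*16384 = -37968 - 16384 = -54352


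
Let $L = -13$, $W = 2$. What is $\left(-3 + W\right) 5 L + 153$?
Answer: $218$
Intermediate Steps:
$\left(-3 + W\right) 5 L + 153 = \left(-3 + 2\right) 5 \left(-13\right) + 153 = \left(-1\right) 5 \left(-13\right) + 153 = \left(-5\right) \left(-13\right) + 153 = 65 + 153 = 218$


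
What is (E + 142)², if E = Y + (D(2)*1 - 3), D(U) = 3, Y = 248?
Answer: 152100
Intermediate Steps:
E = 248 (E = 248 + (3*1 - 3) = 248 + (3 - 3) = 248 + 0 = 248)
(E + 142)² = (248 + 142)² = 390² = 152100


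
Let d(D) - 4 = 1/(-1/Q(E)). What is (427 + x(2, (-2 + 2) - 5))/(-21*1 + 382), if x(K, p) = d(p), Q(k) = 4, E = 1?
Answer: 427/361 ≈ 1.1828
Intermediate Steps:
d(D) = 0 (d(D) = 4 + 1/(-1/4) = 4 + 1/(-1*¼) = 4 + 1/(-¼) = 4 - 4 = 0)
x(K, p) = 0
(427 + x(2, (-2 + 2) - 5))/(-21*1 + 382) = (427 + 0)/(-21*1 + 382) = 427/(-21 + 382) = 427/361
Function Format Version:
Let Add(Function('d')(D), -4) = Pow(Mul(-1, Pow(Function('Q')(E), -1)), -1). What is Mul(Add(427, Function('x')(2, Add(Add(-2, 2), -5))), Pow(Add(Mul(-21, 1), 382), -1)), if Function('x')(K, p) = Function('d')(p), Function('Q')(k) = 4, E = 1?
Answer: Rational(427, 361) ≈ 1.1828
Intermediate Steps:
Function('d')(D) = 0 (Function('d')(D) = Add(4, Pow(Mul(-1, Pow(4, -1)), -1)) = Add(4, Pow(Mul(-1, Rational(1, 4)), -1)) = Add(4, Pow(Rational(-1, 4), -1)) = Add(4, -4) = 0)
Function('x')(K, p) = 0
Mul(Add(427, Function('x')(2, Add(Add(-2, 2), -5))), Pow(Add(Mul(-21, 1), 382), -1)) = Mul(Add(427, 0), Pow(Add(Mul(-21, 1), 382), -1)) = Mul(427, Pow(Add(-21, 382), -1)) = Mul(427, Pow(361, -1)) = Mul(427, Rational(1, 361)) = Rational(427, 361)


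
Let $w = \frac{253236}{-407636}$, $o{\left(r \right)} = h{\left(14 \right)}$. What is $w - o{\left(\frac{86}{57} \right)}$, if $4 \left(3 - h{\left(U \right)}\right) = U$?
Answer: $- \frac{24709}{203818} \approx -0.12123$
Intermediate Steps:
$h{\left(U \right)} = 3 - \frac{U}{4}$
$o{\left(r \right)} = - \frac{1}{2}$ ($o{\left(r \right)} = 3 - \frac{7}{2} = - \frac{1}{2}$)
$w = - \frac{63309}{101909}$ ($w = 253236 \left(- \frac{1}{407636}\right) = - \frac{63309}{101909} \approx -0.62123$)
$w - o{\left(\frac{86}{57} \right)} = - \frac{63309}{101909} - - \frac{1}{2} = - \frac{63309}{101909} + \frac{1}{2} = - \frac{24709}{203818}$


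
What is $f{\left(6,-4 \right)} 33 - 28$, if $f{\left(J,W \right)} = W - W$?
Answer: $-28$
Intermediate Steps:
$f{\left(J,W \right)} = 0$
$f{\left(6,-4 \right)} 33 - 28 = 0 \cdot 33 - 28 = 0 - 28 = -28$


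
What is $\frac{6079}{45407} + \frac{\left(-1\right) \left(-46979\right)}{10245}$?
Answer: $\frac{2195454808}{465194715} \approx 4.7194$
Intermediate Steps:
$\frac{6079}{45407} + \frac{\left(-1\right) \left(-46979\right)}{10245} = 6079 \cdot \frac{1}{45407} + 46979 \cdot \frac{1}{10245} = \frac{6079}{45407} + \frac{46979}{10245} = \frac{2195454808}{465194715}$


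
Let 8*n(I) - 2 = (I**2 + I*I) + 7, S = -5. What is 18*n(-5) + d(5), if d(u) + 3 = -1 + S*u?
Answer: 415/4 ≈ 103.75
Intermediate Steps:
n(I) = 9/8 + I**2/4 (n(I) = 1/4 + ((I**2 + I*I) + 7)/8 = 1/4 + ((I**2 + I**2) + 7)/8 = 1/4 + (2*I**2 + 7)/8 = 1/4 + (7 + 2*I**2)/8 = 1/4 + (7/8 + I**2/4) = 9/8 + I**2/4)
d(u) = -4 - 5*u (d(u) = -3 + (-1 - 5*u) = -4 - 5*u)
18*n(-5) + d(5) = 18*(9/8 + (1/4)*(-5)**2) + (-4 - 5*5) = 18*(9/8 + (1/4)*25) + (-4 - 25) = 18*(9/8 + 25/4) - 29 = 18*(59/8) - 29 = 531/4 - 29 = 415/4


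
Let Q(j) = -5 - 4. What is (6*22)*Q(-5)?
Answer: -1188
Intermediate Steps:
Q(j) = -9
(6*22)*Q(-5) = (6*22)*(-9) = 132*(-9) = -1188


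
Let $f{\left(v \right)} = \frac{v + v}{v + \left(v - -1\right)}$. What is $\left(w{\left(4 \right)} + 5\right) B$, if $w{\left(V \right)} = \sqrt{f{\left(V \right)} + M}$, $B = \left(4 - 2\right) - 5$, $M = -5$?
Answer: $-15 - i \sqrt{37} \approx -15.0 - 6.0828 i$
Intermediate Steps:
$f{\left(v \right)} = \frac{2 v}{1 + 2 v}$ ($f{\left(v \right)} = \frac{2 v}{v + \left(v + 1\right)} = \frac{2 v}{v + \left(1 + v\right)} = \frac{2 v}{1 + 2 v}$)
$B = -3$ ($B = 2 - 5 = -3$)
$w{\left(V \right)} = \sqrt{-5 + \frac{2 V}{1 + 2 V}}$ ($w{\left(V \right)} = \sqrt{\frac{2 V}{1 + 2 V} - 5} = \sqrt{-5 + \frac{2 V}{1 + 2 V}}$)
$\left(w{\left(4 \right)} + 5\right) B = \left(\sqrt{\frac{-5 - 32}{1 + 2 \cdot 4}} + 5\right) \left(-3\right) = \left(\sqrt{\frac{-5 - 32}{1 + 8}} + 5\right) \left(-3\right) = \left(\sqrt{\frac{1}{9} \left(-37\right)} + 5\right) \left(-3\right) = \left(\sqrt{- \frac{37}{9}} + 5\right) \left(-3\right) = \left(\frac{i \sqrt{37}}{3} + 5\right) \left(-3\right) = \left(5 + \frac{i \sqrt{37}}{3}\right) \left(-3\right) = -15 - i \sqrt{37}$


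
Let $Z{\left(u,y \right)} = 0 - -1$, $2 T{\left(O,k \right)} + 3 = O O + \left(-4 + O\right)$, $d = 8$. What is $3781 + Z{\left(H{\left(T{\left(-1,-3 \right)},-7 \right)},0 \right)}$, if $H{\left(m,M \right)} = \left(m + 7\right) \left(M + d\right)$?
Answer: $3782$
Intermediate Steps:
$T{\left(O,k \right)} = - \frac{7}{2} + \frac{O}{2} + \frac{O^{2}}{2}$ ($T{\left(O,k \right)} = - \frac{3}{2} + \frac{O O + \left(-4 + O\right)}{2} = - \frac{3}{2} + \frac{O^{2} + \left(-4 + O\right)}{2} = - \frac{3}{2} + \frac{-4 + O + O^{2}}{2} = - \frac{3}{2} + \left(-2 + \frac{O}{2} + \frac{O^{2}}{2}\right) = - \frac{7}{2} + \frac{O}{2} + \frac{O^{2}}{2}$)
$H{\left(m,M \right)} = \left(7 + m\right) \left(8 + M\right)$ ($H{\left(m,M \right)} = \left(m + 7\right) \left(M + 8\right) = \left(7 + m\right) \left(8 + M\right)$)
$Z{\left(u,y \right)} = 1$ ($Z{\left(u,y \right)} = 0 + 1 = 1$)
$3781 + Z{\left(H{\left(T{\left(-1,-3 \right)},-7 \right)},0 \right)} = 3781 + 1 = 3782$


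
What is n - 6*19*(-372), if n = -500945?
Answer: -458537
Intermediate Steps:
n - 6*19*(-372) = -500945 - 6*19*(-372) = -500945 - 114*(-372) = -500945 - 1*(-42408) = -500945 + 42408 = -458537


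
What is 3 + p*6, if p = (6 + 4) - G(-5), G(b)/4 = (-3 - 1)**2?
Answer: -321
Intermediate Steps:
G(b) = 64 (G(b) = 4*(-3 - 1)**2 = 4*(-4)**2 = 4*16 = 64)
p = -54 (p = (6 + 4) - 1*64 = 10 - 64 = -54)
3 + p*6 = 3 - 54*6 = 3 - 324 = -321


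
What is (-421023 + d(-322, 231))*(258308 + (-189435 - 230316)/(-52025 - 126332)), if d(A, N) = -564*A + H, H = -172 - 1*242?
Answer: -11049272110070103/178357 ≈ -6.1950e+10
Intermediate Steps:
H = -414 (H = -172 - 242 = -414)
d(A, N) = -414 - 564*A (d(A, N) = -564*A - 414 = -414 - 564*A)
(-421023 + d(-322, 231))*(258308 + (-189435 - 230316)/(-52025 - 126332)) = (-421023 + (-414 - 564*(-322)))*(258308 + (-189435 - 230316)/(-52025 - 126332)) = (-421023 + (-414 + 181608))*(258308 - 419751/(-178357)) = (-421023 + 181194)*(258308 - 419751*(-1/178357)) = -239829*(258308 + 419751/178357) = -239829*46071459707/178357 = -11049272110070103/178357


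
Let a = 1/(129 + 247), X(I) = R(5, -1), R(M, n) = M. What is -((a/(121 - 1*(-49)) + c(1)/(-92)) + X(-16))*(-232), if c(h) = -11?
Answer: 218271487/183770 ≈ 1187.7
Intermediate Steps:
X(I) = 5
a = 1/376 ≈ 0.0026596
-((a/(121 - 1*(-49)) + c(1)/(-92)) + X(-16))*(-232) = -((1/(376*(121 - 1*(-49))) - 11/(-92)) + 5)*(-232) = -((1/(376*(121 + 49)) - 11*(-1/92)) + 5)*(-232) = -(((1/376)/170 + 11/92) + 5)*(-232) = -(((1/376)*(1/170) + 11/92) + 5)*(-232) = -((1/63920 + 11/92) + 5)*(-232) = -(175803/1470160 + 5)*(-232) = -7526603*(-232)/1470160 = -1*(-218271487/183770) = 218271487/183770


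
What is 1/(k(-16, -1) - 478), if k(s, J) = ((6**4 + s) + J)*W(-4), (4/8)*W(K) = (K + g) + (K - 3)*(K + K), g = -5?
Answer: 1/119748 ≈ 8.3509e-6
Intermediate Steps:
W(K) = -10 + 2*K + 4*K*(-3 + K) (W(K) = 2*((K - 5) + (K - 3)*(K + K)) = 2*((-5 + K) + (-3 + K)*(2*K)) = 2*((-5 + K) + 2*K*(-3 + K)) = 2*(-5 + K + 2*K*(-3 + K)) = -10 + 2*K + 4*K*(-3 + K))
k(s, J) = 121824 + 94*J + 94*s (k(s, J) = ((6**4 + s) + J)*(-10 - 10*(-4) + 4*(-4)**2) = ((1296 + s) + J)*(-10 + 40 + 4*16) = (1296 + J + s)*(-10 + 40 + 64) = (1296 + J + s)*94 = 121824 + 94*J + 94*s)
1/(k(-16, -1) - 478) = 1/((121824 + 94*(-1) + 94*(-16)) - 478) = 1/((121824 - 94 - 1504) - 478) = 1/(120226 - 478) = 1/119748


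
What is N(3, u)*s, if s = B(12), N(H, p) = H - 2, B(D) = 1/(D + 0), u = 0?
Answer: 1/12 ≈ 0.083333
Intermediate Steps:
B(D) = 1/D
N(H, p) = -2 + H
s = 1/12 ≈ 0.083333
N(3, u)*s = (-2 + 3)*(1/12) = 1*(1/12) = 1/12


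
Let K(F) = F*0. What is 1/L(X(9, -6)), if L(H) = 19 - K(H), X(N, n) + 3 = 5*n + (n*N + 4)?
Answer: 1/19 ≈ 0.052632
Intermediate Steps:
K(F) = 0
X(N, n) = 1 + 5*n + N*n (X(N, n) = -3 + (5*n + (n*N + 4)) = -3 + (5*n + (N*n + 4)) = -3 + (5*n + (4 + N*n)) = -3 + (4 + 5*n + N*n) = 1 + 5*n + N*n)
L(H) = 19 (L(H) = 19 - 1*0 = 19 + 0 = 19)
1/L(X(9, -6)) = 1/19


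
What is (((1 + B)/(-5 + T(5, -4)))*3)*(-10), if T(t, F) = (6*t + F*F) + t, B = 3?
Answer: -60/23 ≈ -2.6087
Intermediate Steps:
T(t, F) = F² + 7*t (T(t, F) = (6*t + F²) + t = (F² + 6*t) + t = F² + 7*t)
(((1 + B)/(-5 + T(5, -4)))*3)*(-10) = (((1 + 3)/(-5 + ((-4)² + 7*5)))*3)*(-10) = ((4/(-5 + (16 + 35)))*3)*(-10) = ((4/(-5 + 51))*3)*(-10) = ((4/46)*3)*(-10) = ((4*(1/46))*3)*(-10) = ((2/23)*3)*(-10) = (6/23)*(-10) = -60/23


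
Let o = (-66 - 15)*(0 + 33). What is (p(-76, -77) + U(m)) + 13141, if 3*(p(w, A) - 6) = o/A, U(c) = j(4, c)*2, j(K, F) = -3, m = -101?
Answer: 92068/7 ≈ 13153.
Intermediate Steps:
U(c) = -6 (U(c) = -3*2 = -6)
o = -2673 (o = -81*33 = -2673)
p(w, A) = 6 - 891/A (p(w, A) = 6 + (-2673/A)/3 = 6 - 891/A)
(p(-76, -77) + U(m)) + 13141 = ((6 - 891/(-77)) - 6) + 13141 = ((6 - 891*(-1/77)) - 6) + 13141 = ((6 + 81/7) - 6) + 13141 = (123/7 - 6) + 13141 = 81/7 + 13141 = 92068/7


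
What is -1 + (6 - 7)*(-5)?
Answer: 4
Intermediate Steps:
-1 + (6 - 7)*(-5) = -1 - 1*(-5) = -1 + 5 = 4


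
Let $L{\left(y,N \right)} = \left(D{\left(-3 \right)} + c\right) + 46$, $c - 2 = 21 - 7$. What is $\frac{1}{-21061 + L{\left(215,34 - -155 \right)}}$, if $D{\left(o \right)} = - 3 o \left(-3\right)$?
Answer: $- \frac{1}{21026} \approx -4.756 \cdot 10^{-5}$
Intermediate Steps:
$D{\left(o \right)} = 9 o$
$c = 16$ ($c = 2 + \left(21 - 7\right) = 2 + 14 = 16$)
$L{\left(y,N \right)} = 35$ ($L{\left(y,N \right)} = \left(9 \left(-3\right) + 16\right) + 46 = \left(-27 + 16\right) + 46 = -11 + 46 = 35$)
$\frac{1}{-21061 + L{\left(215,34 - -155 \right)}} = \frac{1}{-21061 + 35} = \frac{1}{-21026} = - \frac{1}{21026}$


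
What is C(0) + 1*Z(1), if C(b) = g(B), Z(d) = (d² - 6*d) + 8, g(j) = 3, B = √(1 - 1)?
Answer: 6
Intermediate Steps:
B = 0 (B = √0 = 0)
Z(d) = 8 + d² - 6*d
C(b) = 3
C(0) + 1*Z(1) = 3 + 1*(8 + 1² - 6*1) = 3 + 1*(8 + 1 - 6) = 3 + 1*3 = 3 + 3 = 6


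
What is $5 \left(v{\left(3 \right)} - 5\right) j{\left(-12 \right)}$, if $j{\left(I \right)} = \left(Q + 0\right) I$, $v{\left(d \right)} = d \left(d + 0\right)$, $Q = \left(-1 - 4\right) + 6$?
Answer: $-240$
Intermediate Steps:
$Q = 1$ ($Q = -5 + 6 = 1$)
$v{\left(d \right)} = d^{2}$ ($v{\left(d \right)} = d d = d^{2}$)
$j{\left(I \right)} = I$ ($j{\left(I \right)} = \left(1 + 0\right) I = 1 I = I$)
$5 \left(v{\left(3 \right)} - 5\right) j{\left(-12 \right)} = 5 \left(3^{2} - 5\right) \left(-12\right) = 5 \left(9 - 5\right) \left(-12\right) = 5 \cdot 4 \left(-12\right) = 20 \left(-12\right) = -240$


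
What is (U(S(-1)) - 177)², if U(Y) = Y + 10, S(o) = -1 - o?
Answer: 27889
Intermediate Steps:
U(Y) = 10 + Y
(U(S(-1)) - 177)² = ((10 + (-1 - 1*(-1))) - 177)² = ((10 + (-1 + 1)) - 177)² = ((10 + 0) - 177)² = (10 - 177)² = (-167)² = 27889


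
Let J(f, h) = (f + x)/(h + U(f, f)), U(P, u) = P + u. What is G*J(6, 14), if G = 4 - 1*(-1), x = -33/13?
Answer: 225/338 ≈ 0.66568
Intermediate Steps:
x = -33/13 (x = -33*1/13 = -33/13 ≈ -2.5385)
G = 5 (G = 4 + 1 = 5)
J(f, h) = (-33/13 + f)/(h + 2*f) (J(f, h) = (f - 33/13)/(h + (f + f)) = (-33/13 + f)/(h + 2*f))
G*J(6, 14) = 5*((-33/13 + 6)/(14 + 2*6)) = 5*((45/13)/(14 + 12)) = 5*((45/13)/26) = 5*((1/26)*(45/13)) = 5*(45/338) = 225/338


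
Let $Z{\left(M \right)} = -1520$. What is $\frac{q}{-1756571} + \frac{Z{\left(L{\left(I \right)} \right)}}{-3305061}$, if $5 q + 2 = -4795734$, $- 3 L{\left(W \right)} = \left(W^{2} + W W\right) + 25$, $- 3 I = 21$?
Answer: $\frac{15863549959496}{29027871529155} \approx 0.54649$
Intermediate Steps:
$I = -7$ ($I = \left(- \frac{1}{3}\right) 21 = -7$)
$L{\left(W \right)} = - \frac{25}{3} - \frac{2 W^{2}}{3}$ ($L{\left(W \right)} = - \frac{\left(W^{2} + W W\right) + 25}{3} = - \frac{\left(W^{2} + W^{2}\right) + 25}{3} = - \frac{2 W^{2} + 25}{3} = - \frac{25 + 2 W^{2}}{3} = - \frac{25}{3} - \frac{2 W^{2}}{3}$)
$q = - \frac{4795736}{5}$ ($q = - \frac{2}{5} + \frac{1}{5} \left(-4795734\right) = - \frac{2}{5} - \frac{4795734}{5} = - \frac{4795736}{5} \approx -9.5915 \cdot 10^{5}$)
$\frac{q}{-1756571} + \frac{Z{\left(L{\left(I \right)} \right)}}{-3305061} = - \frac{4795736}{5 \left(-1756571\right)} - \frac{1520}{-3305061} = \left(- \frac{4795736}{5}\right) \left(- \frac{1}{1756571}\right) - - \frac{1520}{3305061} = \frac{4795736}{8782855} + \frac{1520}{3305061} = \frac{15863549959496}{29027871529155}$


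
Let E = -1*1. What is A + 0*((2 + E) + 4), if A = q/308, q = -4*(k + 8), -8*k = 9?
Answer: -5/56 ≈ -0.089286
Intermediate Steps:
k = -9/8 (k = -1/8*9 = -9/8 ≈ -1.1250)
E = -1
q = -55/2 (q = -4*(-9/8 + 8) = -4*55/8 = -55/2 ≈ -27.500)
A = -5/56 (A = -55/2/308 = -55/2*1/308 = -5/56 ≈ -0.089286)
A + 0*((2 + E) + 4) = -5/56 + 0*((2 - 1) + 4) = -5/56 + 0*(1 + 4) = -5/56 + 0*5 = -5/56 + 0 = -5/56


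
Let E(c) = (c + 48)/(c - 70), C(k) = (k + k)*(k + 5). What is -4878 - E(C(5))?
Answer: -73244/15 ≈ -4882.9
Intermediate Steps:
C(k) = 2*k*(5 + k) (C(k) = (2*k)*(5 + k) = 2*k*(5 + k))
E(c) = (48 + c)/(-70 + c)
-4878 - E(C(5)) = -4878 - (48 + 2*5*(5 + 5))/(-70 + 2*5*(5 + 5)) = -4878 - (48 + 2*5*10)/(-70 + 2*5*10) = -4878 - (48 + 100)/(-70 + 100) = -4878 - 148/30 = -4878 - 1*74/15 = -4878 - 74/15 = -73244/15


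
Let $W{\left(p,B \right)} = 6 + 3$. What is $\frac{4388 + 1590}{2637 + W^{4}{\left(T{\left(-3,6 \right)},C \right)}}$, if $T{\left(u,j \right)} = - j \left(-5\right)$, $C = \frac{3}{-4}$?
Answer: $\frac{427}{657} \approx 0.64992$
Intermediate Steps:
$C = - \frac{3}{4}$ ($C = 3 \left(- \frac{1}{4}\right) = - \frac{3}{4} \approx -0.75$)
$T{\left(u,j \right)} = 5 j$
$W{\left(p,B \right)} = 9$
$\frac{4388 + 1590}{2637 + W^{4}{\left(T{\left(-3,6 \right)},C \right)}} = \frac{4388 + 1590}{2637 + 9^{4}} = \frac{5978}{2637 + 6561} = \frac{5978}{9198} = 5978 \cdot \frac{1}{9198} = \frac{427}{657}$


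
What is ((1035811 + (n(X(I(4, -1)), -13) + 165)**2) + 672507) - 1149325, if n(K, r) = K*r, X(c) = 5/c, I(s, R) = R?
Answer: 611893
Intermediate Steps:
((1035811 + (n(X(I(4, -1)), -13) + 165)**2) + 672507) - 1149325 = ((1035811 + ((5/(-1))*(-13) + 165)**2) + 672507) - 1149325 = ((1035811 + ((5*(-1))*(-13) + 165)**2) + 672507) - 1149325 = ((1035811 + (-5*(-13) + 165)**2) + 672507) - 1149325 = ((1035811 + (65 + 165)**2) + 672507) - 1149325 = ((1035811 + 230**2) + 672507) - 1149325 = ((1035811 + 52900) + 672507) - 1149325 = (1088711 + 672507) - 1149325 = 1761218 - 1149325 = 611893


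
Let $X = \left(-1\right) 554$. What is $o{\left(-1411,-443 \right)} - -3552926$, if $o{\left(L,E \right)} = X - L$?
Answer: $3553783$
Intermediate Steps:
$X = -554$
$o{\left(L,E \right)} = -554 - L$
$o{\left(-1411,-443 \right)} - -3552926 = \left(-554 - -1411\right) - -3552926 = \left(-554 + 1411\right) + 3552926 = 857 + 3552926 = 3553783$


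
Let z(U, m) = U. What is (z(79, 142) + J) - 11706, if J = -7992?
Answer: -19619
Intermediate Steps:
(z(79, 142) + J) - 11706 = (79 - 7992) - 11706 = -7913 - 11706 = -19619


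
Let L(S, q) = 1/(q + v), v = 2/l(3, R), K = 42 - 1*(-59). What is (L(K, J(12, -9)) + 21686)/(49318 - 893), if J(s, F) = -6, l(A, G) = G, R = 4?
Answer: 238544/532675 ≈ 0.44782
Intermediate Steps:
K = 101 (K = 42 + 59 = 101)
v = ½ (v = 2/4 = (¼)*2 = ½ ≈ 0.50000)
L(S, q) = 1/(½ + q) (L(S, q) = 1/(q + ½) = 1/(½ + q))
(L(K, J(12, -9)) + 21686)/(49318 - 893) = (2/(1 + 2*(-6)) + 21686)/(49318 - 893) = (2/(1 - 12) + 21686)/48425 = (2/(-11) + 21686)*(1/48425) = (2*(-1/11) + 21686)*(1/48425) = (-2/11 + 21686)*(1/48425) = (238544/11)*(1/48425) = 238544/532675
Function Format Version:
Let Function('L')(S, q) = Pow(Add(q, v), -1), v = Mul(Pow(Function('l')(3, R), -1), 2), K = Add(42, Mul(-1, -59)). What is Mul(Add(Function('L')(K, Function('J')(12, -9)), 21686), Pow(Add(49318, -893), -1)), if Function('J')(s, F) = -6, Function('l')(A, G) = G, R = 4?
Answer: Rational(238544, 532675) ≈ 0.44782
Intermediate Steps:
K = 101 (K = Add(42, 59) = 101)
v = Rational(1, 2) (v = Mul(Pow(4, -1), 2) = Mul(Rational(1, 4), 2) = Rational(1, 2) ≈ 0.50000)
Function('L')(S, q) = Pow(Add(Rational(1, 2), q), -1) (Function('L')(S, q) = Pow(Add(q, Rational(1, 2)), -1) = Pow(Add(Rational(1, 2), q), -1))
Mul(Add(Function('L')(K, Function('J')(12, -9)), 21686), Pow(Add(49318, -893), -1)) = Mul(Add(Mul(2, Pow(Add(1, Mul(2, -6)), -1)), 21686), Pow(Add(49318, -893), -1)) = Mul(Add(Mul(2, Pow(Add(1, -12), -1)), 21686), Pow(48425, -1)) = Mul(Add(Mul(2, Pow(-11, -1)), 21686), Rational(1, 48425)) = Mul(Add(Mul(2, Rational(-1, 11)), 21686), Rational(1, 48425)) = Mul(Add(Rational(-2, 11), 21686), Rational(1, 48425)) = Mul(Rational(238544, 11), Rational(1, 48425)) = Rational(238544, 532675)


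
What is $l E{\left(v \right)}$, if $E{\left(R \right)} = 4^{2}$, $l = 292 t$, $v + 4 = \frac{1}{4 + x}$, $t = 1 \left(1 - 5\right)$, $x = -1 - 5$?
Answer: $-18688$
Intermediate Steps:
$x = -6$ ($x = -1 - 5 = -6$)
$t = -4$ ($t = 1 \left(-4\right) = -4$)
$v = - \frac{9}{2}$ ($v = -4 + \frac{1}{4 - 6} = -4 + \frac{1}{-2} = -4 - \frac{1}{2} = - \frac{9}{2} \approx -4.5$)
$l = -1168$ ($l = 292 \left(-4\right) = -1168$)
$E{\left(R \right)} = 16$
$l E{\left(v \right)} = \left(-1168\right) 16 = -18688$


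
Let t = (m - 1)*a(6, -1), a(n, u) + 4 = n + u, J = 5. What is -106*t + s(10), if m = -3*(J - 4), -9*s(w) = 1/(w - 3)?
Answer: 26711/63 ≈ 423.98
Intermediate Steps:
s(w) = -1/(9*(-3 + w)) (s(w) = -1/(9*(w - 3)) = -1/(9*(-3 + w)))
a(n, u) = -4 + n + u (a(n, u) = -4 + (n + u) = -4 + n + u)
m = -3 (m = -3*(5 - 4) = -3*1 = -3)
t = -4 (t = (-3 - 1)*(-4 + 6 - 1) = -4*1 = -4)
-106*t + s(10) = -106*(-4) - 1/(-27 + 9*10) = 424 - 1/(-27 + 90) = 424 - 1/63 = 26711/63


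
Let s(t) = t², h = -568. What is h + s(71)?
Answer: 4473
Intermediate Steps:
h + s(71) = -568 + 71² = -568 + 5041 = 4473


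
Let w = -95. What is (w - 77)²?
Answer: 29584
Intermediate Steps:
(w - 77)² = (-95 - 77)² = (-172)² = 29584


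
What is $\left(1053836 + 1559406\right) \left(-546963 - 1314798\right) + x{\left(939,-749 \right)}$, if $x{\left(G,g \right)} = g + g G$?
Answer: $-4865232743222$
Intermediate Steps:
$x{\left(G,g \right)} = g + G g$
$\left(1053836 + 1559406\right) \left(-546963 - 1314798\right) + x{\left(939,-749 \right)} = \left(1053836 + 1559406\right) \left(-546963 - 1314798\right) - 749 \left(1 + 939\right) = 2613242 \left(-1861761\right) - 704060 = -4865232039162 - 704060 = -4865232743222$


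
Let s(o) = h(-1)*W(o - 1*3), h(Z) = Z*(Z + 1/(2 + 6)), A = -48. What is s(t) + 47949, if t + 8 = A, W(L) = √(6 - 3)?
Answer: 47949 + 7*√3/8 ≈ 47951.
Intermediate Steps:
W(L) = √3
t = -56 (t = -8 - 48 = -56)
h(Z) = Z*(⅛ + Z) (h(Z) = Z*(Z + 1/8) = Z*(Z + ⅛) = Z*(⅛ + Z))
s(o) = 7*√3/8 (s(o) = (-(⅛ - 1))*√3 = (-1*(-7/8))*√3 = 7*√3/8)
s(t) + 47949 = 7*√3/8 + 47949 = 47949 + 7*√3/8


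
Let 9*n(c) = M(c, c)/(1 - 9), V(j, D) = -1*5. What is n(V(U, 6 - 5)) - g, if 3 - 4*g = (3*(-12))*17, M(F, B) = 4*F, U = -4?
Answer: -5525/36 ≈ -153.47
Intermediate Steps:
V(j, D) = -5
n(c) = -c/18 (n(c) = ((4*c)/(1 - 9))/9 = ((4*c)/(-8))/9 = ((4*c)*(-⅛))/9 = (-c/2)/9 = -c/18)
g = 615/4 (g = ¾ - 3*(-12)*17/4 = ¾ - (-9)*17 = ¾ - ¼*(-612) = ¾ + 153 = 615/4 ≈ 153.75)
n(V(U, 6 - 5)) - g = -1/18*(-5) - 1*615/4 = 5/18 - 615/4 = -5525/36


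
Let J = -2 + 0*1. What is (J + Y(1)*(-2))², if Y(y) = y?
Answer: 16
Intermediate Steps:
J = -2 (J = -2 + 0 = -2)
(J + Y(1)*(-2))² = (-2 + 1*(-2))² = (-2 - 2)² = (-4)² = 16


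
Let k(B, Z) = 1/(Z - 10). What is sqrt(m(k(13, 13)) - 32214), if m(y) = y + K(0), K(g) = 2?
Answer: I*sqrt(289905)/3 ≈ 179.48*I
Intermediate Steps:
k(B, Z) = 1/(-10 + Z)
m(y) = 2 + y (m(y) = y + 2 = 2 + y)
sqrt(m(k(13, 13)) - 32214) = sqrt((2 + 1/(-10 + 13)) - 32214) = sqrt((2 + 1/3) - 32214) = sqrt(7/3 - 32214) = sqrt(-96635/3) = I*sqrt(289905)/3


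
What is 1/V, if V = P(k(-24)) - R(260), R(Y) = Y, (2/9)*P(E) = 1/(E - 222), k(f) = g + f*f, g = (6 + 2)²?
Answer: -836/217351 ≈ -0.0038463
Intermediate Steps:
g = 64 (g = 8² = 64)
k(f) = 64 + f² (k(f) = 64 + f*f = 64 + f²)
P(E) = 9/(2*(-222 + E)) (P(E) = 9/(2*(E - 222)) = 9/(2*(-222 + E)))
V = -217351/836 (V = 9/(2*(-222 + (64 + (-24)²))) - 1*260 = 9/(2*(-222 + (64 + 576))) - 260 = 9/(2*(-222 + 640)) - 260 = (9/2)/418 - 260 = (9/2)*(1/418) - 260 = 9/836 - 260 = -217351/836 ≈ -259.99)
1/V = 1/(-217351/836) = -836/217351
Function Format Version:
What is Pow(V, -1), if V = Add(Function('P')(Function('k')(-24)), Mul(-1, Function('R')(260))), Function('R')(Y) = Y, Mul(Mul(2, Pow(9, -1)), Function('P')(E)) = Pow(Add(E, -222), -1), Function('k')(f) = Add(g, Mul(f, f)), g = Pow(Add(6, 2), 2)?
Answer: Rational(-836, 217351) ≈ -0.0038463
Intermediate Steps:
g = 64 (g = Pow(8, 2) = 64)
Function('k')(f) = Add(64, Pow(f, 2)) (Function('k')(f) = Add(64, Mul(f, f)) = Add(64, Pow(f, 2)))
Function('P')(E) = Mul(Rational(9, 2), Pow(Add(-222, E), -1)) (Function('P')(E) = Mul(Rational(9, 2), Pow(Add(E, -222), -1)) = Mul(Rational(9, 2), Pow(Add(-222, E), -1)))
V = Rational(-217351, 836) (V = Add(Mul(Rational(9, 2), Pow(Add(-222, Add(64, Pow(-24, 2))), -1)), Mul(-1, 260)) = Add(Mul(Rational(9, 2), Pow(Add(-222, Add(64, 576)), -1)), -260) = Add(Mul(Rational(9, 2), Pow(Add(-222, 640), -1)), -260) = Add(Mul(Rational(9, 2), Pow(418, -1)), -260) = Add(Mul(Rational(9, 2), Rational(1, 418)), -260) = Add(Rational(9, 836), -260) = Rational(-217351, 836) ≈ -259.99)
Pow(V, -1) = Pow(Rational(-217351, 836), -1) = Rational(-836, 217351)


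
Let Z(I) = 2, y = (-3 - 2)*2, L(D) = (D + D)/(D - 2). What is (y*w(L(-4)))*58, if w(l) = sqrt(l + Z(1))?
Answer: -580*sqrt(30)/3 ≈ -1058.9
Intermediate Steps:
L(D) = 2*D/(-2 + D) (L(D) = (2*D)/(-2 + D) = 2*D/(-2 + D))
y = -10 (y = -5*2 = -10)
w(l) = sqrt(2 + l) (w(l) = sqrt(l + 2) = sqrt(2 + l))
(y*w(L(-4)))*58 = -10*sqrt(2 + 2*(-4)/(-2 - 4))*58 = -10*sqrt(2 + 2*(-4)/(-6))*58 = -10*sqrt(2 + 2*(-4)*(-1/6))*58 = -10*sqrt(2 + 4/3)*58 = -10*sqrt(30)/3*58 = -580*sqrt(30)/3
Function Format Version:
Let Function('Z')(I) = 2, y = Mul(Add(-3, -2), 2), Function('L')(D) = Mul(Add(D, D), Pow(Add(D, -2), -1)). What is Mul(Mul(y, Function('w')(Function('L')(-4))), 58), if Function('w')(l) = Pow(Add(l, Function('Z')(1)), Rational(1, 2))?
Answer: Mul(Rational(-580, 3), Pow(30, Rational(1, 2))) ≈ -1058.9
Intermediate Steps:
Function('L')(D) = Mul(2, D, Pow(Add(-2, D), -1)) (Function('L')(D) = Mul(Mul(2, D), Pow(Add(-2, D), -1)) = Mul(2, D, Pow(Add(-2, D), -1)))
y = -10 (y = Mul(-5, 2) = -10)
Function('w')(l) = Pow(Add(2, l), Rational(1, 2)) (Function('w')(l) = Pow(Add(l, 2), Rational(1, 2)) = Pow(Add(2, l), Rational(1, 2)))
Mul(Mul(y, Function('w')(Function('L')(-4))), 58) = Mul(Mul(-10, Pow(Add(2, Mul(2, -4, Pow(Add(-2, -4), -1))), Rational(1, 2))), 58) = Mul(Mul(-10, Pow(Add(2, Mul(2, -4, Pow(-6, -1))), Rational(1, 2))), 58) = Mul(Mul(-10, Pow(Add(2, Mul(2, -4, Rational(-1, 6))), Rational(1, 2))), 58) = Mul(Mul(-10, Pow(Add(2, Rational(4, 3)), Rational(1, 2))), 58) = Mul(Mul(-10, Pow(Rational(10, 3), Rational(1, 2))), 58) = Mul(Mul(-10, Mul(Rational(1, 3), Pow(30, Rational(1, 2)))), 58) = Mul(Mul(Rational(-10, 3), Pow(30, Rational(1, 2))), 58) = Mul(Rational(-580, 3), Pow(30, Rational(1, 2)))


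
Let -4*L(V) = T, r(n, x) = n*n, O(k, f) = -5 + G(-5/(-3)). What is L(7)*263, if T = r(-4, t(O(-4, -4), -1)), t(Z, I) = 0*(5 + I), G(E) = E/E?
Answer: -1052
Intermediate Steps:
G(E) = 1
O(k, f) = -4 (O(k, f) = -5 + 1 = -4)
t(Z, I) = 0
r(n, x) = n²
T = 16 (T = (-4)² = 16)
L(V) = -4 (L(V) = -¼*16 = -4)
L(7)*263 = -4*263 = -1052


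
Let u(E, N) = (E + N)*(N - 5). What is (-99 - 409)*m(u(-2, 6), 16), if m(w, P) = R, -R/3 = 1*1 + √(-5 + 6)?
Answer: 3048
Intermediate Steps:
u(E, N) = (-5 + N)*(E + N) (u(E, N) = (E + N)*(-5 + N) = (-5 + N)*(E + N))
R = -6 (R = -3*(1*1 + √(-5 + 6)) = -3*(1 + √1) = -3*(1 + 1) = -3*2 = -6)
m(w, P) = -6
(-99 - 409)*m(u(-2, 6), 16) = (-99 - 409)*(-6) = -508*(-6) = 3048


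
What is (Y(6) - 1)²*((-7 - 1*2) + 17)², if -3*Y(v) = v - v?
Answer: 64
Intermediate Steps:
Y(v) = 0 (Y(v) = -(v - v)/3 = -⅓*0 = 0)
(Y(6) - 1)²*((-7 - 1*2) + 17)² = (0 - 1)²*((-7 - 1*2) + 17)² = (-1)²*((-7 - 2) + 17)² = 1*(-9 + 17)² = 1*8² = 1*64 = 64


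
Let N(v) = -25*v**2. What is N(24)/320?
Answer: -45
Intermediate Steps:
N(24)/320 = -25*24**2/320 = -25*576*(1/320) = -14400*1/320 = -45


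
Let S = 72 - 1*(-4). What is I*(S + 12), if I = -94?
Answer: -8272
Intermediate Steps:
S = 76 (S = 72 + 4 = 76)
I*(S + 12) = -94*(76 + 12) = -94*88 = -8272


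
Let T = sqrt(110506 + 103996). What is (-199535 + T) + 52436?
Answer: -147099 + sqrt(214502) ≈ -1.4664e+5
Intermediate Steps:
T = sqrt(214502) ≈ 463.14
(-199535 + T) + 52436 = (-199535 + sqrt(214502)) + 52436 = -147099 + sqrt(214502)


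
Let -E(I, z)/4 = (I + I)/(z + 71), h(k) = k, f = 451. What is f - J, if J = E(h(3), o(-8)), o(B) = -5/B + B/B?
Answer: 262223/581 ≈ 451.33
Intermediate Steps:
o(B) = 1 - 5/B (o(B) = -5/B + 1 = 1 - 5/B)
E(I, z) = -8*I/(71 + z) (E(I, z) = -4*(I + I)/(z + 71) = -4*2*I/(71 + z) = -8*I/(71 + z))
J = -192/581 (J = -8*3/(71 + (-5 - 8)/(-8)) = -8*3/(71 - ⅛*(-13)) = -8*3/(71 + 13/8) = -8*3/581/8 = -8*3*8/581 = -192/581 ≈ -0.33046)
f - J = 451 - 1*(-192/581) = 451 + 192/581 = 262223/581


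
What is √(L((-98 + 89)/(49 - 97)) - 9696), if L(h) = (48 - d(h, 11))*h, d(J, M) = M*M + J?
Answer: 17*I*√8601/16 ≈ 98.538*I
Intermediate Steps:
d(J, M) = J + M² (d(J, M) = M² + J = J + M²)
L(h) = h*(-73 - h) (L(h) = (48 - (h + 11²))*h = (48 - (h + 121))*h = (48 - (121 + h))*h = (48 + (-121 - h))*h = (-73 - h)*h = h*(-73 - h))
√(L((-98 + 89)/(49 - 97)) - 9696) = √(-(-98 + 89)/(49 - 97)*(73 + (-98 + 89)/(49 - 97)) - 9696) = √(-(-9/(-48))*(73 - 9/(-48)) - 9696) = √(-(-9*(-1/48))*(73 - 9*(-1/48)) - 9696) = √(-1*3/16*(73 + 3/16) - 9696) = √(-1*3/16*1171/16 - 9696) = √(-3513/256 - 9696) = √(-2485689/256) = 17*I*√8601/16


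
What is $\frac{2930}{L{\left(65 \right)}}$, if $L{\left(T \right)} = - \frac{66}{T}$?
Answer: $- \frac{95225}{33} \approx -2885.6$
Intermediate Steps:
$\frac{2930}{L{\left(65 \right)}} = \frac{2930}{\left(-66\right) \frac{1}{65}} = \frac{2930}{- \frac{66}{65}} = 2930 \left(- \frac{65}{66}\right) = - \frac{95225}{33}$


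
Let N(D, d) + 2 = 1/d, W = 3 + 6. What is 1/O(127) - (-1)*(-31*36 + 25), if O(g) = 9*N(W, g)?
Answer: -2484334/2277 ≈ -1091.1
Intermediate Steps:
W = 9
N(D, d) = -2 + 1/d
O(g) = -18 + 9/g (O(g) = 9*(-2 + 1/g) = -18 + 9/g)
1/O(127) - (-1)*(-31*36 + 25) = 1/(-18 + 9/127) - (-1)*(-31*36 + 25) = 1/(-18 + 9*(1/127)) - (-1)*(-1116 + 25) = 1/(-18 + 9/127) - (-1)*(-1091) = 1/(-2277/127) - 1*1091 = -127/2277 - 1091 = -2484334/2277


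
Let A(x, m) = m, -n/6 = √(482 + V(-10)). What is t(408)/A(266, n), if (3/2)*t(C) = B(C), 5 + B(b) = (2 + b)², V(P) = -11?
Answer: -168095*√471/4239 ≈ -860.60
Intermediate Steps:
n = -6*√471 (n = -6*√(482 - 11) = -6*√471 ≈ -130.22)
B(b) = -5 + (2 + b)²
t(C) = -10/3 + 2*(2 + C)²/3 (t(C) = 2*(-5 + (2 + C)²)/3 = -10/3 + 2*(2 + C)²/3)
t(408)/A(266, n) = (-10/3 + 2*(2 + 408)²/3)/((-6*√471)) = (-10/3 + (⅔)*410²)*(-√471/2826) = (-10/3 + (⅔)*168100)*(-√471/2826) = (-10/3 + 336200/3)*(-√471/2826) = 336190*(-√471/2826)/3 = -168095*√471/4239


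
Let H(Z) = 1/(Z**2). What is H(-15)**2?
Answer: 1/50625 ≈ 1.9753e-5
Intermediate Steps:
H(Z) = Z**(-2)
H(-15)**2 = ((-15)**(-2))**2 = (1/225)**2 = 1/50625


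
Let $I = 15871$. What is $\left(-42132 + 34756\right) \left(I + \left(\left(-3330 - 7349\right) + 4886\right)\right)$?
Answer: $-74335328$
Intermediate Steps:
$\left(-42132 + 34756\right) \left(I + \left(\left(-3330 - 7349\right) + 4886\right)\right) = \left(-42132 + 34756\right) \left(15871 + \left(\left(-3330 - 7349\right) + 4886\right)\right) = - 7376 \left(15871 + \left(-10679 + 4886\right)\right) = - 7376 \left(15871 - 5793\right) = \left(-7376\right) 10078 = -74335328$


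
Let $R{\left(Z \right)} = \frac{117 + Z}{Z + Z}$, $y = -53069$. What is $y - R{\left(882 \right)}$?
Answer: $- \frac{10401635}{196} \approx -53070.0$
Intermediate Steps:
$R{\left(Z \right)} = \frac{117 + Z}{2 Z}$
$y - R{\left(882 \right)} = -53069 - \frac{117 + 882}{2 \cdot 882} = -53069 - \frac{1}{2} \cdot \frac{1}{882} \cdot 999 = -53069 - \frac{111}{196} = - \frac{10401635}{196}$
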